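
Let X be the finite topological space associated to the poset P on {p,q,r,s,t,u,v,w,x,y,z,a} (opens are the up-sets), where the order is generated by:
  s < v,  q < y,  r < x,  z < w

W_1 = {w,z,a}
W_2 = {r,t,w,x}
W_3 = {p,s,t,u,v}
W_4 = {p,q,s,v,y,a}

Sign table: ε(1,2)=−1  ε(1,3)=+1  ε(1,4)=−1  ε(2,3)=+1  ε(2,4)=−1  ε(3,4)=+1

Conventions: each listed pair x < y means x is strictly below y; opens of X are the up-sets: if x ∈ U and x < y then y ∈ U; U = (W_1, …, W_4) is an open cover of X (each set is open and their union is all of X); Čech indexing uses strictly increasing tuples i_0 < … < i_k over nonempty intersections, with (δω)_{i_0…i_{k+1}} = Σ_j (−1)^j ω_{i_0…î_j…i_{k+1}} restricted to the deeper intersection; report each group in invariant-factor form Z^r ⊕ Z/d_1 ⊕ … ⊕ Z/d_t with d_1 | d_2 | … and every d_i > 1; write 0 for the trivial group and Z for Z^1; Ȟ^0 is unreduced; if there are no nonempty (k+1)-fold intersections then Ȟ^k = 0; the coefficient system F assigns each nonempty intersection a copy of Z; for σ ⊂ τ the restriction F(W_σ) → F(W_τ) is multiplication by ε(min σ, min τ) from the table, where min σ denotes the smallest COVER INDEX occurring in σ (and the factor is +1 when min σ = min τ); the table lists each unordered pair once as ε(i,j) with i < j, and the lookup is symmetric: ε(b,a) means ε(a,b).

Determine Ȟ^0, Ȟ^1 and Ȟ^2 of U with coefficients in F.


Ȟ^0 ≅ Z, Ȟ^1 ≅ Z and Ȟ^2 ≅ 0

intersection data:
  W12={w} W14={a} W23={t} W34={p,s,v}
C dims 4,4; δ0: rk 3, SNF 1^3
Ȟ^0 = (4 − 3) − 0 = 1, so Ȟ^0 ≅ Z
Ȟ^1 = (4 − 0) − 3 = 1, so Ȟ^1 ≅ Z
Ȟ^2 = (0 − 0) − 0 = 0, so Ȟ^2 ≅ 0


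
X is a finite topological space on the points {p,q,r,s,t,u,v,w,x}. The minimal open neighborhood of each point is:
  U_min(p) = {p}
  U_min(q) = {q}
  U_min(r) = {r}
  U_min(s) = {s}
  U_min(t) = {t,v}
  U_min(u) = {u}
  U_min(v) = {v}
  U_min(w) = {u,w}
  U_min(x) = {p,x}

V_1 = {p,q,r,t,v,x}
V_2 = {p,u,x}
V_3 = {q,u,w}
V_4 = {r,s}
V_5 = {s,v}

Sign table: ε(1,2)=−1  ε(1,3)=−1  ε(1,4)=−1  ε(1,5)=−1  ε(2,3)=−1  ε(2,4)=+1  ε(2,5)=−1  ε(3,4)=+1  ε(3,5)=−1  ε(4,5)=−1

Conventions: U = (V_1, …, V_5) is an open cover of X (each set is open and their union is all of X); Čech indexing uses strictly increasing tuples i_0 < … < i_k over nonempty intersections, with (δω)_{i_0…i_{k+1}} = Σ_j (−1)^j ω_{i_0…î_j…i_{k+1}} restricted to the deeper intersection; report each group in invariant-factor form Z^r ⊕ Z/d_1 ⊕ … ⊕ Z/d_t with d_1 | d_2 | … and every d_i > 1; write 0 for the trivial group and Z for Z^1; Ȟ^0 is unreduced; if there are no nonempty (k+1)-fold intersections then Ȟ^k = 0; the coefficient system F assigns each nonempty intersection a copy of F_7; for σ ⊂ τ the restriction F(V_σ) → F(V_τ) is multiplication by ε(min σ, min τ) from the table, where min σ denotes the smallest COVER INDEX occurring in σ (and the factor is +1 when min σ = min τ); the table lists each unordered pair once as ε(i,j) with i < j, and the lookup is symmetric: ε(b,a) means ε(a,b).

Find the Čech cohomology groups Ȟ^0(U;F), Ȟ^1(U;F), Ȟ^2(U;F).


Ȟ^0(U;F) ≅ 0, Ȟ^1(U;F) ≅ Z/7 and Ȟ^2(U;F) ≅ 0

nerve of the cover:
  V12={p,x} V13={q} V14={r} V15={v} V23={u} V45={s}
C dims 5,6; δ0: rk_F7 5
Ȟ^0 = (5 − 5) − 0 = 0, so Ȟ^0 ≅ 0
Ȟ^1 = (6 − 0) − 5 = 1, so Ȟ^1 ≅ Z/7
Ȟ^2 = (0 − 0) − 0 = 0, so Ȟ^2 ≅ 0


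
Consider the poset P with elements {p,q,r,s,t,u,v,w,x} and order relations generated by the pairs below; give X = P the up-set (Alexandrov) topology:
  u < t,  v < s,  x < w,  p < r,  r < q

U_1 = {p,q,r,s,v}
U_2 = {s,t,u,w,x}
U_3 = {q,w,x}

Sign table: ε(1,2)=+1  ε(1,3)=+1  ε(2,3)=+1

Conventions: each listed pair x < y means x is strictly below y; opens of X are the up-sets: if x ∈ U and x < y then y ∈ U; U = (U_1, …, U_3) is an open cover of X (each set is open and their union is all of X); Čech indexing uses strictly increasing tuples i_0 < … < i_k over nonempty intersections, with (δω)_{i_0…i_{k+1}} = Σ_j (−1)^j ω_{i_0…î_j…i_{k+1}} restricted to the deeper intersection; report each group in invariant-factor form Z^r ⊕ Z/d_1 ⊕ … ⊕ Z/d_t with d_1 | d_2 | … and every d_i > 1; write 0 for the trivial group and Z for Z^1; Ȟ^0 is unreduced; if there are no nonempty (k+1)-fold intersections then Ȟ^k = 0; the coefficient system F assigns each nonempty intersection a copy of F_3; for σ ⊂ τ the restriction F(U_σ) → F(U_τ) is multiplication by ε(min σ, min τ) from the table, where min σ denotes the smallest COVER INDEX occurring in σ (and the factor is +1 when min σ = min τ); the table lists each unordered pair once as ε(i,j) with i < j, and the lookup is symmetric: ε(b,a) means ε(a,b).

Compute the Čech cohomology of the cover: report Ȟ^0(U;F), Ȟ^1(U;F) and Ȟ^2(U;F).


Ȟ^0 ≅ Z/3, Ȟ^1 ≅ Z/3, Ȟ^2 ≅ 0

cover nerve:
  U12={s} U13={q} U23={w,x}
C dims 3,3; δ0: rk_F3 2
Ȟ^0: (3−2)−0=1 ⇒ Z/3
Ȟ^1: (3−0)−2=1 ⇒ Z/3
Ȟ^2: (0−0)−0=0 ⇒ 0


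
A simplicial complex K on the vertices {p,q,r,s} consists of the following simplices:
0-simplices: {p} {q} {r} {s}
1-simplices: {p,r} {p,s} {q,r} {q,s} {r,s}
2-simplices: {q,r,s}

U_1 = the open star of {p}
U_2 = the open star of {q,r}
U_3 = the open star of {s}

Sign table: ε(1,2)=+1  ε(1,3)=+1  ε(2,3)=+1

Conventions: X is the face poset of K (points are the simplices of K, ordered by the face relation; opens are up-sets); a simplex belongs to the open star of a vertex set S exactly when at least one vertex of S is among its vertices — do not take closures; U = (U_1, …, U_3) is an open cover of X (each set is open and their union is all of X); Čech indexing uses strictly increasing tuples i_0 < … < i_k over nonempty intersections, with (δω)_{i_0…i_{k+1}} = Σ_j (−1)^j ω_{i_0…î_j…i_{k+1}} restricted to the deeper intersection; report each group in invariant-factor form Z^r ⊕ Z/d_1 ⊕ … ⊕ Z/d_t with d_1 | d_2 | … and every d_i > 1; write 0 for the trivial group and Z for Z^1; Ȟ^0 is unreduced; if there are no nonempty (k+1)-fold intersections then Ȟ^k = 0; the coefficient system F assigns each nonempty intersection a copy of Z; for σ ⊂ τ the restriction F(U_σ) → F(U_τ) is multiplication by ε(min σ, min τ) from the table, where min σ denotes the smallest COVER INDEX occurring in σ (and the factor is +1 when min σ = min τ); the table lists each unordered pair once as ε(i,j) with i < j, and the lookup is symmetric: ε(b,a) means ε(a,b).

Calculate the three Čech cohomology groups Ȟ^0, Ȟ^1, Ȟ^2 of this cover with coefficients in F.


nerve of the cover:
  U1={{p},{p,r},{p,s}} U2={{q},{r},{p,r},{q,r},{q,s},{r,s},{q,r,s}} U3={{s},{p,s},{q,s},{r,s},{q,r,s}}
  U12={{p,r}} U13={{p,s}} U23={{q,s},{r,s},{q,r,s}}
C dims 3,3; δ0: rk 2, SNF 1^2
Ȟ^0 = (3 − 2) − 0 = 1, so Ȟ^0 ≅ Z
Ȟ^1 = (3 − 0) − 2 = 1, so Ȟ^1 ≅ Z
Ȟ^2 = (0 − 0) − 0 = 0, so Ȟ^2 ≅ 0

Ȟ^0 ≅ Z, Ȟ^1 ≅ Z, Ȟ^2 ≅ 0


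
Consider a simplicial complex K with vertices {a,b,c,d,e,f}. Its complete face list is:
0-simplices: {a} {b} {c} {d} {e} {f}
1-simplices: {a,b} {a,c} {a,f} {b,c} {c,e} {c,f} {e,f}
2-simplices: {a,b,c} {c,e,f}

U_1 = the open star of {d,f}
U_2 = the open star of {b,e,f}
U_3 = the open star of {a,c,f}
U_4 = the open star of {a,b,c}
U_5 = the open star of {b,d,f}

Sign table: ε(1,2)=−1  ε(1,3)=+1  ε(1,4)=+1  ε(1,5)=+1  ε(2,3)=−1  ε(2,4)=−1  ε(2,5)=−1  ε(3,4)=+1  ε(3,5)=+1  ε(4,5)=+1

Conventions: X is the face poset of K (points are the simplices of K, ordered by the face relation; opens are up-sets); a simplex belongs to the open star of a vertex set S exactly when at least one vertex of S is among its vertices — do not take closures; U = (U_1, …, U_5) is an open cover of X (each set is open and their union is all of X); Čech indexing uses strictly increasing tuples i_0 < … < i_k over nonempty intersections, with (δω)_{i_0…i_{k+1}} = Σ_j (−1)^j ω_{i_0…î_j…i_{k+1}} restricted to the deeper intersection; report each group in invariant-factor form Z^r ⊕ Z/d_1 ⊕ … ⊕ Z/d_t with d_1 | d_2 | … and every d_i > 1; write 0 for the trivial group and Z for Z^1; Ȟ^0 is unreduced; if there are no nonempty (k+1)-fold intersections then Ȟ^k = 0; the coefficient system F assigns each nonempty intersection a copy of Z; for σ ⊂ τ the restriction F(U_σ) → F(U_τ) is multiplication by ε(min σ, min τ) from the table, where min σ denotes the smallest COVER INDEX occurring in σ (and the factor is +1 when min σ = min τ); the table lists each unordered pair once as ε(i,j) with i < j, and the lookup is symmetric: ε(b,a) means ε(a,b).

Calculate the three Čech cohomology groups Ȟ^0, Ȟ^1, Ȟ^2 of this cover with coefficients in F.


Ȟ^0 = Z, Ȟ^1 = 0 and Ȟ^2 = 0

nonempty intersections:
  U1={{d},{f},{a,f},{c,f},{e,f},{c,e,f}} U2={{b},{e},{f},{a,b},{a,f},{b,c},{c,e},{c,f},{e,f},{a,b,c},{c,e,f}} U3={{a},{c},{f},{a,b},{a,c},{a,f},{b,c},{c,e},{c,f},{e,f},{a,b,c},{c,e,f}} U4={{a},{b},{c},{a,b},{a,c},{a,f},{b,c},{c,e},{c,f},{a,b,c},{c,e,f}} U5={{b},{d},{f},{a,b},{a,f},{b,c},{c,f},{e,f},{a,b,c},{c,e,f}}
  U12={{f},{a,f},{c,f},{e,f},{c,e,f}} U13={{f},{a,f},{c,f},{e,f},{c,e,f}} U14={{a,f},{c,f},{c,e,f}} U15={{d},{f},{a,f},{c,f},{e,f},{c,e,f}} U23={{f},{a,b},{a,f},{b,c},{c,e},{c,f},{e,f},{a,b,c},{c,e,f}} U24={{b},{a,b},{a,f},{b,c},{c,e},{c,f},{a,b,c},{c,e,f}} U25={{b},{f},{a,b},{a,f},{b,c},{c,f},{e,f},{a,b,c},{c,e,f}} U34={{a},{c},{a,b},{a,c},{a,f},{b,c},{c,e},{c,f},{a,b,c},{c,e,f}} U35={{f},{a,b},{a,f},{b,c},{c,f},{e,f},{a,b,c},{c,e,f}} U45={{b},{a,b},{a,f},{b,c},{c,f},{a,b,c},{c,e,f}}
  U123={{f},{a,f},{c,f},{e,f},{c,e,f}} U124={{a,f},{c,f},{c,e,f}} U125={{f},{a,f},{c,f},{e,f},{c,e,f}} U134={{a,f},{c,f},{c,e,f}} U135={{f},{a,f},{c,f},{e,f},{c,e,f}} U145={{a,f},{c,f},{c,e,f}} U234={{a,b},{a,f},{b,c},{c,e},{c,f},{a,b,c},{c,e,f}} U235={{f},{a,b},{a,f},{b,c},{c,f},{e,f},{a,b,c},{c,e,f}} U245={{b},{a,b},{a,f},{b,c},{c,f},{a,b,c},{c,e,f}} U345={{a,b},{a,f},{b,c},{c,f},{a,b,c},{c,e,f}}
  U1234={{a,f},{c,f},{c,e,f}} U1235={{f},{a,f},{c,f},{e,f},{c,e,f}} U1245={{a,f},{c,f},{c,e,f}} U1345={{a,f},{c,f},{c,e,f}} U2345={{a,b},{a,f},{b,c},{c,f},{a,b,c},{c,e,f}}
  U12345={{a,f},{c,f},{c,e,f}}
C dims 5,10,10,5; δ0: rk 4, SNF 1^4; δ1: rk 6, SNF 1^6; δ2: rk 4, SNF 1^4
Ȟ^0: (5−4)−0=1 ⇒ Z
Ȟ^1: (10−6)−4=0 ⇒ 0
Ȟ^2: (10−4)−6=0 ⇒ 0


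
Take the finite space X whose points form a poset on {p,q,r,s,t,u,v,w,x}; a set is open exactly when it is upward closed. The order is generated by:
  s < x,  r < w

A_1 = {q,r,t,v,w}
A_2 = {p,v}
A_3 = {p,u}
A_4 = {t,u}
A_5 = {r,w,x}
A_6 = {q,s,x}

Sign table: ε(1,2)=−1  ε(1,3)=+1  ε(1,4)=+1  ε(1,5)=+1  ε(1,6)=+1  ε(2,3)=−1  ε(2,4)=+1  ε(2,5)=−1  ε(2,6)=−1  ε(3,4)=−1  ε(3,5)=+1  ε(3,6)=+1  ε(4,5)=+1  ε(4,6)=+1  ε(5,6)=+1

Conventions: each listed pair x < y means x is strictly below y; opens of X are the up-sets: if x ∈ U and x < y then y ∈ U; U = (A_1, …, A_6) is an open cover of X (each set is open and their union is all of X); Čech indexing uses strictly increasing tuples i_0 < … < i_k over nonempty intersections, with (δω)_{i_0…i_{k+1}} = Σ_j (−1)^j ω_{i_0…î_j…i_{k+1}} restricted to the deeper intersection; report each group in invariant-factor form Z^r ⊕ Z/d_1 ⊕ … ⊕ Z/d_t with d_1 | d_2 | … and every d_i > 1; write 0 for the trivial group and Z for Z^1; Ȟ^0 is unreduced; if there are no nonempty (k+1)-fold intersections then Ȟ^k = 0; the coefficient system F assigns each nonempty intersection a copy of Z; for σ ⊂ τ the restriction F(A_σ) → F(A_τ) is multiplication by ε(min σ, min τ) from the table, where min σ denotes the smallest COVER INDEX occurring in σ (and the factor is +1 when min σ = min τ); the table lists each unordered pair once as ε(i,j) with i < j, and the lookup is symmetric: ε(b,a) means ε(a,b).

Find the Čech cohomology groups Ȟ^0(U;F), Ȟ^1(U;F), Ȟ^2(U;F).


nonempty intersections:
  A12={v} A14={t} A15={r,w} A16={q} A23={p} A34={u} A56={x}
C dims 6,7; δ0: rk 6, SNF 1^5·2
Ȟ^0: (6−6)−0=0 ⇒ 0
Ȟ^1: (7−0)−6=1 plus torsion [2] ⇒ Z ⊕ Z/2
Ȟ^2: (0−0)−0=0 ⇒ 0

Ȟ^0 = 0, Ȟ^1 = Z ⊕ Z/2 and Ȟ^2 = 0


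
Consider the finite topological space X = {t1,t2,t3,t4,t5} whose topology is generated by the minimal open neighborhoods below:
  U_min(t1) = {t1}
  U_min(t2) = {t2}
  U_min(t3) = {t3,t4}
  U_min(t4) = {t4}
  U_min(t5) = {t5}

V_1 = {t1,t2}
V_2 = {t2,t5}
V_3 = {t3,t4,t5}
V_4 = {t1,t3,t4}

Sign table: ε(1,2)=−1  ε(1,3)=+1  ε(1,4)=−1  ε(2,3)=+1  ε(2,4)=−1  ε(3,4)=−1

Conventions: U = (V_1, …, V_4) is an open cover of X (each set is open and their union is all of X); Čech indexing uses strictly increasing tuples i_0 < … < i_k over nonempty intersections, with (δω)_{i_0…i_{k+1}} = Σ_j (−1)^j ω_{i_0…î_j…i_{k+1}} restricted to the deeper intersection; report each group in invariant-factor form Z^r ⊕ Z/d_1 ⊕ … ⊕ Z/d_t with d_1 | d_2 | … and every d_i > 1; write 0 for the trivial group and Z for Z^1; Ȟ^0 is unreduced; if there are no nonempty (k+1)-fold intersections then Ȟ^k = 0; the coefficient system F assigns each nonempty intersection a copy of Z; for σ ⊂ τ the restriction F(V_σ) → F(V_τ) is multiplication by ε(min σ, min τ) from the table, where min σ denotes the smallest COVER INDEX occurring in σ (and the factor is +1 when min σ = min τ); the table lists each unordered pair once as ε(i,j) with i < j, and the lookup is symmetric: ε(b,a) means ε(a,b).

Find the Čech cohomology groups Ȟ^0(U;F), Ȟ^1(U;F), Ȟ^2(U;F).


Ȟ^0 = 0, Ȟ^1 = Z/2, Ȟ^2 = 0

intersection data:
  V12={t2} V14={t1} V23={t5} V34={t3,t4}
C dims 4,4; δ0: rk 4, SNF 1^3·2
Ȟ^0 = (4 − 4) − 0 = 0, so Ȟ^0 ≅ 0
Ȟ^1 = (4 − 0) − 4 = 0 plus torsion [2], so Ȟ^1 ≅ Z/2
Ȟ^2 = (0 − 0) − 0 = 0, so Ȟ^2 ≅ 0


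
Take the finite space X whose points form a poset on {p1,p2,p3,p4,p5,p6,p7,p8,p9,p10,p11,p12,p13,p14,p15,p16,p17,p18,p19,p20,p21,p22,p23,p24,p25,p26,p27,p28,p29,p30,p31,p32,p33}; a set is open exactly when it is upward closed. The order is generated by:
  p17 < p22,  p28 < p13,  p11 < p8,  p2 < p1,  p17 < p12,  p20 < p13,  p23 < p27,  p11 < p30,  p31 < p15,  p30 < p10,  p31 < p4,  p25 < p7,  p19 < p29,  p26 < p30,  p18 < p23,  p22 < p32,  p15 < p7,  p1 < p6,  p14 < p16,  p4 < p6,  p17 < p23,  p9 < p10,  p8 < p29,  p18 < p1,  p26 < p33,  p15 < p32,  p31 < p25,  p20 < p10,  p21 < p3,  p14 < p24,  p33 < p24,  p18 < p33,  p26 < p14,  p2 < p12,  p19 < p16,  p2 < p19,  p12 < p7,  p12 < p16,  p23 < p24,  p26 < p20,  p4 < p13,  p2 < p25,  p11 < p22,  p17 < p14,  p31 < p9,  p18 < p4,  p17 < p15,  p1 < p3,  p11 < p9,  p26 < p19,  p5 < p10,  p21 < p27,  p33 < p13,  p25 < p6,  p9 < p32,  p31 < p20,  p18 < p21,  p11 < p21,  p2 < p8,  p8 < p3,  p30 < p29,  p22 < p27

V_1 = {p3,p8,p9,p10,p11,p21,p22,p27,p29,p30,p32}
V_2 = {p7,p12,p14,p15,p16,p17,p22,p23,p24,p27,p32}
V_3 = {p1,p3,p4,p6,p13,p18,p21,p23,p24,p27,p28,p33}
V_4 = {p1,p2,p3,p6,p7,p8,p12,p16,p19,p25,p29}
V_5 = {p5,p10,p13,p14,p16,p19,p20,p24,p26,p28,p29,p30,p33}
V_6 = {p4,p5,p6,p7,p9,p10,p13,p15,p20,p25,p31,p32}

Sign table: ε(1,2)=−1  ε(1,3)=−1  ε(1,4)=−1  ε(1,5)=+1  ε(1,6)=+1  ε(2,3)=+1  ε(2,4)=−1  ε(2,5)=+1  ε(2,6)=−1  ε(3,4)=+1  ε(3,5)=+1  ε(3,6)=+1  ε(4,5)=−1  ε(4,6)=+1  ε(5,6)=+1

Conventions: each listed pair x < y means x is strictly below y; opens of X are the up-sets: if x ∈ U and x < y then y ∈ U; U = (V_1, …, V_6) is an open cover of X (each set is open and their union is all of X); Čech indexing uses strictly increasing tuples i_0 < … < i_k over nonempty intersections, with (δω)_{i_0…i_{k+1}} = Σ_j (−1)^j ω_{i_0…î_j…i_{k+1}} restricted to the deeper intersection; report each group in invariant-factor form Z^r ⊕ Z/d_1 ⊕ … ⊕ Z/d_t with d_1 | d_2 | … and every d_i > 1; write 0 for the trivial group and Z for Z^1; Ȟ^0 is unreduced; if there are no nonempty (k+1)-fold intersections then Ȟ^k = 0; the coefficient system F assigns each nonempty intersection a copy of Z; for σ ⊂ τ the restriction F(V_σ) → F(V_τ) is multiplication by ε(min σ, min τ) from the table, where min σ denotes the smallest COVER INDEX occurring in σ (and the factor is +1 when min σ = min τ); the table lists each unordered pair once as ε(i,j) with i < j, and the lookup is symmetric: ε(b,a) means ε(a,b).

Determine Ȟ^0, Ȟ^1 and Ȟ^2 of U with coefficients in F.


nerve of the cover:
  V12={p22,p27,p32} V13={p3,p21,p27} V14={p3,p8,p29} V15={p10,p29,p30} V16={p9,p10,p32} V23={p23,p24,p27} V24={p7,p12,p16} V25={p14,p16,p24} V26={p7,p15,p32} V34={p1,p3,p6} V35={p13,p24,p28,p33} V36={p4,p6,p13} V45={p16,p19,p29} V46={p6,p7,p25} V56={p5,p10,p13,p20}
  V123={p27} V126={p32} V134={p3} V145={p29} V156={p10} V235={p24} V245={p16} V246={p7} V346={p6} V356={p13}
C dims 6,15,10; δ0: rk 6, SNF 1^5·2; δ1: rk 9, SNF 1^9
Ȟ^0 = (6 − 6) − 0 = 0, so Ȟ^0 ≅ 0
Ȟ^1 = (15 − 9) − 6 = 0 plus torsion [2], so Ȟ^1 ≅ Z/2
Ȟ^2 = (10 − 0) − 9 = 1, so Ȟ^2 ≅ Z

Ȟ^0 ≅ 0, Ȟ^1 ≅ Z/2, Ȟ^2 ≅ Z


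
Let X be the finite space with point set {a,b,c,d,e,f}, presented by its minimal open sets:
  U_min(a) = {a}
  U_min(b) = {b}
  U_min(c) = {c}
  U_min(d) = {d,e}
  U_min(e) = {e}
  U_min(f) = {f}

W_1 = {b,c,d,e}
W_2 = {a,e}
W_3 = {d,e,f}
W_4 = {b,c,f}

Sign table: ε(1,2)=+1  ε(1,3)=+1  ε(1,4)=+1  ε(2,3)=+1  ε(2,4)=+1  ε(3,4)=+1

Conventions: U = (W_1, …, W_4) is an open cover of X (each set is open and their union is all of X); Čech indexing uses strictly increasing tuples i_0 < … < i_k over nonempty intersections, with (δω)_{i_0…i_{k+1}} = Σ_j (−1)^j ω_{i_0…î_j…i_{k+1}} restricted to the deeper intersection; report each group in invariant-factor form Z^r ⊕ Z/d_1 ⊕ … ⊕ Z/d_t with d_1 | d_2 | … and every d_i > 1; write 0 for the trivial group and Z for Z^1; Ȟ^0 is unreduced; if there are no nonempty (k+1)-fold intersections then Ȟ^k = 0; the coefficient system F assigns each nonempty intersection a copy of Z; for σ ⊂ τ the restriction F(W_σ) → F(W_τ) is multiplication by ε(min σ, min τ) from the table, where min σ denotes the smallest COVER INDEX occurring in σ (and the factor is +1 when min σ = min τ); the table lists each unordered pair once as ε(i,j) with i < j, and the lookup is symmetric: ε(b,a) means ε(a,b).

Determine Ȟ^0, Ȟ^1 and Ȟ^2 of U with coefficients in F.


Ȟ^0 = Z,  Ȟ^1 = Z,  Ȟ^2 = 0

nerve simplices:
  W12={e} W13={d,e} W14={b,c} W23={e} W34={f}
  W123={e}
C dims 4,5,1; δ0: rk 3, SNF 1^3; δ1: rk 1, SNF 1^1
degree 0: 4−3−0 = 1 → Ȟ^0 ≅ Z
degree 1: 5−1−3 = 1 → Ȟ^1 ≅ Z
degree 2: 1−0−1 = 0 → Ȟ^2 ≅ 0


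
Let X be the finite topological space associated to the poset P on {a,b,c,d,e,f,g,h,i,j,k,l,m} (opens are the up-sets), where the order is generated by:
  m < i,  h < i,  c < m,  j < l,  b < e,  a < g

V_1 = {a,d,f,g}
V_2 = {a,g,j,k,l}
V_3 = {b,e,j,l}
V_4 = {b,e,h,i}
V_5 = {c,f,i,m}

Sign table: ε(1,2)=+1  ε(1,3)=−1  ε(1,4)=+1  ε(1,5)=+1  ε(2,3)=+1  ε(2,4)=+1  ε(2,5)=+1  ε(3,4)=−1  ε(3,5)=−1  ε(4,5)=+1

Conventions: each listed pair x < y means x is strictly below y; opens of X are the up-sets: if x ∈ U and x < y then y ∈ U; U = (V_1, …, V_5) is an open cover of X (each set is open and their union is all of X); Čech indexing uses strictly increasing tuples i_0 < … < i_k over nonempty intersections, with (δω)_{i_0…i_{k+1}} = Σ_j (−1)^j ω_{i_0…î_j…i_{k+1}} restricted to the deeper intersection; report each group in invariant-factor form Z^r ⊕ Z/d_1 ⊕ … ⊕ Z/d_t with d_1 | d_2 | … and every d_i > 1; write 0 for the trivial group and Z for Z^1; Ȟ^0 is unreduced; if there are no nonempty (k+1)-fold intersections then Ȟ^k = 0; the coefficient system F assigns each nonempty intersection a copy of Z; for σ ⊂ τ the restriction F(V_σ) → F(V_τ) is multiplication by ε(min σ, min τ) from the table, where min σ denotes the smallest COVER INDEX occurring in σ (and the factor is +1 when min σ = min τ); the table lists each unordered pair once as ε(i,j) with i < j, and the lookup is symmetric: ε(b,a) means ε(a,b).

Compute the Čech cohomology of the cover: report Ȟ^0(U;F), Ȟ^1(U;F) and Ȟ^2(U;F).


Ȟ^0 ≅ 0,  Ȟ^1 ≅ Z/2,  Ȟ^2 ≅ 0

nonempty overlaps:
  V12={a,g} V15={f} V23={j,l} V34={b,e} V45={i}
C dims 5,5; δ0: rk 5, SNF 1^4·2
degree 0: 5−5−0 = 0 → Ȟ^0 ≅ 0
degree 1: 5−0−5 = 0 plus torsion [2] → Ȟ^1 ≅ Z/2
degree 2: 0−0−0 = 0 → Ȟ^2 ≅ 0


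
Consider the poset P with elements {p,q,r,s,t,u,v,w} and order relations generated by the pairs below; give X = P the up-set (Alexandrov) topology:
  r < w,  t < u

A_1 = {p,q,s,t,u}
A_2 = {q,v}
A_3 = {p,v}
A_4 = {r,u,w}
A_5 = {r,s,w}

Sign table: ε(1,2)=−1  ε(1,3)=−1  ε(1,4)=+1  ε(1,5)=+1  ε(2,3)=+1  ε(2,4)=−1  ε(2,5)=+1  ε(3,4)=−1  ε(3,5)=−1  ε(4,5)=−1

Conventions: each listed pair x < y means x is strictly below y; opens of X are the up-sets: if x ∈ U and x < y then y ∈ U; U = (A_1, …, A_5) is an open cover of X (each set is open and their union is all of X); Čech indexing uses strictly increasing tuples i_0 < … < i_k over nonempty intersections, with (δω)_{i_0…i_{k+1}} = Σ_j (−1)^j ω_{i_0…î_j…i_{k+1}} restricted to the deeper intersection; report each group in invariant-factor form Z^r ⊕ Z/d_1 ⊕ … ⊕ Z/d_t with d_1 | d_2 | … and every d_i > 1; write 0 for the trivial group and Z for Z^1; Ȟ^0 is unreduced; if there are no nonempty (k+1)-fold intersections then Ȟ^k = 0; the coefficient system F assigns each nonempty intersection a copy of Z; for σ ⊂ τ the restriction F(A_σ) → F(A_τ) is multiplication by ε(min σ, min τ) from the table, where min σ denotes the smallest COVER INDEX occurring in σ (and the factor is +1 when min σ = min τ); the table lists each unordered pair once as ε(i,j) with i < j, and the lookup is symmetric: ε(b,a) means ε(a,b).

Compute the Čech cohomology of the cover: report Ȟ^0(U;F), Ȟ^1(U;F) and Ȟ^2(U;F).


Ȟ^0 = 0; Ȟ^1 = Z ⊕ Z/2; Ȟ^2 = 0

nonempty intersections:
  A12={q} A13={p} A14={u} A15={s} A23={v} A45={r,w}
C dims 5,6; δ0: rk 5, SNF 1^4·2
Ȟ^0: (5−5)−0=0 ⇒ 0
Ȟ^1: (6−0)−5=1 plus torsion [2] ⇒ Z ⊕ Z/2
Ȟ^2: (0−0)−0=0 ⇒ 0


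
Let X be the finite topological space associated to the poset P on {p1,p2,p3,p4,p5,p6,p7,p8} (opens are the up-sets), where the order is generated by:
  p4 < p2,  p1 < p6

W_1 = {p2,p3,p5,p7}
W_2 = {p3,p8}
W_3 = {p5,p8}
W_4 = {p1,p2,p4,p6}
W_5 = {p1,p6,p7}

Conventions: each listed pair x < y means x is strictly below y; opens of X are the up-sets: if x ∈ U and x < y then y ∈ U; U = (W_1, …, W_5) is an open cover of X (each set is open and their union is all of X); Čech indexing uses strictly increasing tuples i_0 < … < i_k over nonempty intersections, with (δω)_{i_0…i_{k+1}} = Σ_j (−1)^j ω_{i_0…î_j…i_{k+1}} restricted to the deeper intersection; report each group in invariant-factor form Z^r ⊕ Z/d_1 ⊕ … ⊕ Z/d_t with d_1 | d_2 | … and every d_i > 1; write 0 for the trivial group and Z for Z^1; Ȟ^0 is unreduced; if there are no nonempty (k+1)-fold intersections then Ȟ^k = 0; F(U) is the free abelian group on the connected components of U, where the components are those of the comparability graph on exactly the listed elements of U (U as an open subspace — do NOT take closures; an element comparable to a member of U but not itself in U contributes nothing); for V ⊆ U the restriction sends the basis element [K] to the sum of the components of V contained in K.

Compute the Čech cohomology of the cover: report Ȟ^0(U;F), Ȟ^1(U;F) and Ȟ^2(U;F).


Ȟ^0(U;F) ≅ Z^6,  Ȟ^1(U;F) ≅ 0,  Ȟ^2(U;F) ≅ 0

intersection data:
  W12={p3} W13={p5} W14={p2} W15={p7} W23={p8} W45={p1,p6}
components per intersection:
  W1: {p2} {p3} {p5} {p7}
  W2: {p3} {p8}
  W3: {p5} {p8}
  W4: {p1,p6} {p2,p4}
  W5: {p1,p6} {p7}
  W12: {p3}
  W13: {p5}
  W14: {p2}
  W15: {p7}
  W23: {p8}
  W45: {p1,p6}
C dims 12,6; δ0: rk 6, SNF 1^6
Ȟ^0 = (12 − 6) − 0 = 6, so Ȟ^0 ≅ Z^6
Ȟ^1 = (6 − 0) − 6 = 0, so Ȟ^1 ≅ 0
Ȟ^2 = (0 − 0) − 0 = 0, so Ȟ^2 ≅ 0


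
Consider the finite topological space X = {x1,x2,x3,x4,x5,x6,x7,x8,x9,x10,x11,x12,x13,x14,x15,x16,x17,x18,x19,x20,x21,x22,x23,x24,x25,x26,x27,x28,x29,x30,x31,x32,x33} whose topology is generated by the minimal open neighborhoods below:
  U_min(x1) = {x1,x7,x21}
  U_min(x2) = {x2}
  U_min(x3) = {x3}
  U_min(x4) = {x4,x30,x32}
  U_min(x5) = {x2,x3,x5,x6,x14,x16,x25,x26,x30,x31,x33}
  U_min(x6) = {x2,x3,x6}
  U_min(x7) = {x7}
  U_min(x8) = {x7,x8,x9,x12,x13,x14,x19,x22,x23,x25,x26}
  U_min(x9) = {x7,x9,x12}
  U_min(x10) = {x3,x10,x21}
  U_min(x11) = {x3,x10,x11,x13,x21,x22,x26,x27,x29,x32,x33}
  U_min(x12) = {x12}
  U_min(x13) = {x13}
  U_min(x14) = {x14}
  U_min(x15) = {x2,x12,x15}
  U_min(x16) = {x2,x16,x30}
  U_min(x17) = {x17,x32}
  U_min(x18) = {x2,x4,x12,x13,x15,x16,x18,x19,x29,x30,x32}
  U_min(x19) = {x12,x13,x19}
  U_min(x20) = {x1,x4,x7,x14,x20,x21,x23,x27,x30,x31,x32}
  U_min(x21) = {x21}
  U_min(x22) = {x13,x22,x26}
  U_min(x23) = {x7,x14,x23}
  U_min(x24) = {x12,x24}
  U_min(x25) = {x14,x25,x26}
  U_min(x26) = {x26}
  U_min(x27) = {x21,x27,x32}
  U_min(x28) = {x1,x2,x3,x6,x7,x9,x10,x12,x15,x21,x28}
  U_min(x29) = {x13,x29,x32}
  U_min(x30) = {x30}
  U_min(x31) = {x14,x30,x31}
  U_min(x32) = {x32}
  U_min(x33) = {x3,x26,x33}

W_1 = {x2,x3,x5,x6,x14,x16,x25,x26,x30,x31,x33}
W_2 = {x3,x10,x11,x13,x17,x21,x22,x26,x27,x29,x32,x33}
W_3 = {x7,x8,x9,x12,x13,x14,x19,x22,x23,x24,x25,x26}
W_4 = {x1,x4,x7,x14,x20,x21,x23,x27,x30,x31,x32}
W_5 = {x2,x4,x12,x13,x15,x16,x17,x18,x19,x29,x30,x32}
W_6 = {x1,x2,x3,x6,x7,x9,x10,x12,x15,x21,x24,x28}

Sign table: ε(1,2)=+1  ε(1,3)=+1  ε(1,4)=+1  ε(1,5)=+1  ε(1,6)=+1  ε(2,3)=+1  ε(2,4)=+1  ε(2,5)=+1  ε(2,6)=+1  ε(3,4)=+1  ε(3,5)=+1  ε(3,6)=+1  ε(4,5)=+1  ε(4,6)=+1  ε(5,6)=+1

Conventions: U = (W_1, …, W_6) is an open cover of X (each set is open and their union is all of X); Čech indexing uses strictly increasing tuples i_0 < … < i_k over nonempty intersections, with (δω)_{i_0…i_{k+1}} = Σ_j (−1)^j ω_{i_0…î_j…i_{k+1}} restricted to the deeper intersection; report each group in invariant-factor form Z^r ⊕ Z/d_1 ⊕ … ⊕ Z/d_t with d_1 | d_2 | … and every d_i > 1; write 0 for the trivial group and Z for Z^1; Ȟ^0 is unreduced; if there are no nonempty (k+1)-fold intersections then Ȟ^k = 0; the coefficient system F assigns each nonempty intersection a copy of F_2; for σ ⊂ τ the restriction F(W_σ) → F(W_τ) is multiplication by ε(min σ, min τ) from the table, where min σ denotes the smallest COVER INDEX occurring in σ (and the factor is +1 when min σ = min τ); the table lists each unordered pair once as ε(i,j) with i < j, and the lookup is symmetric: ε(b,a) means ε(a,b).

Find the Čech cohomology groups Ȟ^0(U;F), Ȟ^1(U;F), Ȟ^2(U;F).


nonempty overlaps:
  W12={x3,x26,x33} W13={x14,x25,x26} W14={x14,x30,x31} W15={x2,x16,x30} W16={x2,x3,x6} W23={x13,x22,x26} W24={x21,x27,x32} W25={x13,x17,x29,x32} W26={x3,x10,x21} W34={x7,x14,x23} W35={x12,x13,x19} W36={x7,x9,x12,x24} W45={x4,x30,x32} W46={x1,x7,x21} W56={x2,x12,x15}
  W123={x26} W126={x3} W134={x14} W145={x30} W156={x2} W235={x13} W245={x32} W246={x21} W346={x7} W356={x12}
C dims 6,15,10; δ0: rk_F2 5; δ1: rk_F2 9
degree 0: 6−5−0 = 1 → Ȟ^0 ≅ Z/2
degree 1: 15−9−5 = 1 → Ȟ^1 ≅ Z/2
degree 2: 10−0−9 = 1 → Ȟ^2 ≅ Z/2

Ȟ^0 ≅ Z/2,  Ȟ^1 ≅ Z/2,  Ȟ^2 ≅ Z/2


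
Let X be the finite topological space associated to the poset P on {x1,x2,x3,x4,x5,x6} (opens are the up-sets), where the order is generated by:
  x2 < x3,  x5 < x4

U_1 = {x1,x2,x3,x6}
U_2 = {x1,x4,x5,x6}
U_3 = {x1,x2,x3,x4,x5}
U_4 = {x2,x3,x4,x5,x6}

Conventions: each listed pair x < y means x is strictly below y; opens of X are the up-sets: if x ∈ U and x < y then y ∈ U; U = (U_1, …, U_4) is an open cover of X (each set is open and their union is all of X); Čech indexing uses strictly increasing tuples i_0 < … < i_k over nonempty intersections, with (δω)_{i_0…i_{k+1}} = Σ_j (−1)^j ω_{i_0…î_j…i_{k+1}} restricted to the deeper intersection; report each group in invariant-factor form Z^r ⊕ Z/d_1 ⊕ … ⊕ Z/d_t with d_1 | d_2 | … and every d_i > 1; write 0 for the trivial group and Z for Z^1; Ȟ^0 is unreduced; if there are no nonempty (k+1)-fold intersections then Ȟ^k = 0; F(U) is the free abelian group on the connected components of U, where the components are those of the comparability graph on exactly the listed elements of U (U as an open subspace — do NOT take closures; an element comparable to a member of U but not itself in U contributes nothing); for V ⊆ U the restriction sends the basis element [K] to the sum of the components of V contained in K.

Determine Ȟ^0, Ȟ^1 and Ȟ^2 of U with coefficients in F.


nonempty overlaps:
  U12={x1,x6} U13={x1,x2,x3} U14={x2,x3,x6} U23={x1,x4,x5} U24={x4,x5,x6} U34={x2,x3,x4,x5}
  U123={x1} U124={x6} U134={x2,x3} U234={x4,x5}
components per intersection:
  U1: {x1} {x2,x3} {x6}
  U2: {x1} {x4,x5} {x6}
  U3: {x1} {x2,x3} {x4,x5}
  U4: {x2,x3} {x4,x5} {x6}
  U12: {x1} {x6}
  U13: {x1} {x2,x3}
  U14: {x2,x3} {x6}
  U23: {x1} {x4,x5}
  U24: {x4,x5} {x6}
  U34: {x2,x3} {x4,x5}
  U123: {x1}
  U124: {x6}
  U134: {x2,x3}
  U234: {x4,x5}
C dims 12,12,4; δ0: rk 8, SNF 1^8; δ1: rk 4, SNF 1^4
degree 0: 12−8−0 = 4 → Ȟ^0 ≅ Z^4
degree 1: 12−4−8 = 0 → Ȟ^1 ≅ 0
degree 2: 4−0−4 = 0 → Ȟ^2 ≅ 0

Ȟ^0 ≅ Z^4, Ȟ^1 ≅ 0 and Ȟ^2 ≅ 0


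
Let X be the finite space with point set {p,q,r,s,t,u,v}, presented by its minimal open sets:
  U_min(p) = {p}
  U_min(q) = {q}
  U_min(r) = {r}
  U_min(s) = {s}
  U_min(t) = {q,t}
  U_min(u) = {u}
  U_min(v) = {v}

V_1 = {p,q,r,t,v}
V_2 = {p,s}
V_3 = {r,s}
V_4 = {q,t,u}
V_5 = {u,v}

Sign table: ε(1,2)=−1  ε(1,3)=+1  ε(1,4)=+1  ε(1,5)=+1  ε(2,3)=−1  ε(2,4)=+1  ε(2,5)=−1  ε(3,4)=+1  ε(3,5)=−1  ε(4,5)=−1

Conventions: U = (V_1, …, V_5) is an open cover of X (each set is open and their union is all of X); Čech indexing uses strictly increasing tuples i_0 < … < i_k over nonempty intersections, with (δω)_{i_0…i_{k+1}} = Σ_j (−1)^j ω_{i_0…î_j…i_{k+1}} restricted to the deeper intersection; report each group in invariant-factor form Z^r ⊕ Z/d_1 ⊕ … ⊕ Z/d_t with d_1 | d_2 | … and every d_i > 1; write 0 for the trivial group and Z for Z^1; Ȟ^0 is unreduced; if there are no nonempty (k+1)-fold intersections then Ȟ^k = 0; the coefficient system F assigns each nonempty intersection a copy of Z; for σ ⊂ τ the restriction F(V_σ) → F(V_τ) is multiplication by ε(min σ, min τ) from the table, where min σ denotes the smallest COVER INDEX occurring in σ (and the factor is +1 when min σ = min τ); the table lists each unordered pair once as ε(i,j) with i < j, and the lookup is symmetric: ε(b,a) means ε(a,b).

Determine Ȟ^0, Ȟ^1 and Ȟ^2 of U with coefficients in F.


Ȟ^0 ≅ 0; Ȟ^1 ≅ Z ⊕ Z/2; Ȟ^2 ≅ 0

nonempty overlaps:
  V12={p} V13={r} V14={q,t} V15={v} V23={s} V45={u}
C dims 5,6; δ0: rk 5, SNF 1^4·2
degree 0: 5−5−0 = 0 → Ȟ^0 ≅ 0
degree 1: 6−0−5 = 1 plus torsion [2] → Ȟ^1 ≅ Z ⊕ Z/2
degree 2: 0−0−0 = 0 → Ȟ^2 ≅ 0


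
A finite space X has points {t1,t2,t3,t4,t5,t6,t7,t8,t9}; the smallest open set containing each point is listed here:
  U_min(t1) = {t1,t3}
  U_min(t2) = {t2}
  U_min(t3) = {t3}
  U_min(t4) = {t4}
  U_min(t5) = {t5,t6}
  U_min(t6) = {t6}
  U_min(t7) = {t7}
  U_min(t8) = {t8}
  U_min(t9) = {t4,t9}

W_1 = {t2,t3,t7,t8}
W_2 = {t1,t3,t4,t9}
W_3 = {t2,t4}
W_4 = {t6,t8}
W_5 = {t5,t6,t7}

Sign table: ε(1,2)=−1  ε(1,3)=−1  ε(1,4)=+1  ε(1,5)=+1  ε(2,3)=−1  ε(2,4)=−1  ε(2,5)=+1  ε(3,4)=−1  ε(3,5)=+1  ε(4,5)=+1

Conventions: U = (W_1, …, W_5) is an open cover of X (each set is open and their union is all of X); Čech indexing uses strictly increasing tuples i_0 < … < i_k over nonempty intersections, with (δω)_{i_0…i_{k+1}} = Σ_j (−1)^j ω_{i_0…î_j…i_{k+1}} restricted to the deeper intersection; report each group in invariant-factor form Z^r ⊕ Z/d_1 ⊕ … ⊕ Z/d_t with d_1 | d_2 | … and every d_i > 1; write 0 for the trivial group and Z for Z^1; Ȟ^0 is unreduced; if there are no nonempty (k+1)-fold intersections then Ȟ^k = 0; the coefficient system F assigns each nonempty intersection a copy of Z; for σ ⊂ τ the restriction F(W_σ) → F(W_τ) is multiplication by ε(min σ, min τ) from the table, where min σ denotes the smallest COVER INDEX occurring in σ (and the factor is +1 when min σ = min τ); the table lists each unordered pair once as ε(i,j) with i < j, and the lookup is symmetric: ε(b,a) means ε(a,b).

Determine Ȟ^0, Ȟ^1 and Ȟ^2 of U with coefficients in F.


nerve of the cover:
  W12={t3} W13={t2} W14={t8} W15={t7} W23={t4} W45={t6}
C dims 5,6; δ0: rk 5, SNF 1^4·2
Ȟ^0 = (5 − 5) − 0 = 0, so Ȟ^0 ≅ 0
Ȟ^1 = (6 − 0) − 5 = 1 plus torsion [2], so Ȟ^1 ≅ Z ⊕ Z/2
Ȟ^2 = (0 − 0) − 0 = 0, so Ȟ^2 ≅ 0

Ȟ^0 = 0, Ȟ^1 = Z ⊕ Z/2 and Ȟ^2 = 0


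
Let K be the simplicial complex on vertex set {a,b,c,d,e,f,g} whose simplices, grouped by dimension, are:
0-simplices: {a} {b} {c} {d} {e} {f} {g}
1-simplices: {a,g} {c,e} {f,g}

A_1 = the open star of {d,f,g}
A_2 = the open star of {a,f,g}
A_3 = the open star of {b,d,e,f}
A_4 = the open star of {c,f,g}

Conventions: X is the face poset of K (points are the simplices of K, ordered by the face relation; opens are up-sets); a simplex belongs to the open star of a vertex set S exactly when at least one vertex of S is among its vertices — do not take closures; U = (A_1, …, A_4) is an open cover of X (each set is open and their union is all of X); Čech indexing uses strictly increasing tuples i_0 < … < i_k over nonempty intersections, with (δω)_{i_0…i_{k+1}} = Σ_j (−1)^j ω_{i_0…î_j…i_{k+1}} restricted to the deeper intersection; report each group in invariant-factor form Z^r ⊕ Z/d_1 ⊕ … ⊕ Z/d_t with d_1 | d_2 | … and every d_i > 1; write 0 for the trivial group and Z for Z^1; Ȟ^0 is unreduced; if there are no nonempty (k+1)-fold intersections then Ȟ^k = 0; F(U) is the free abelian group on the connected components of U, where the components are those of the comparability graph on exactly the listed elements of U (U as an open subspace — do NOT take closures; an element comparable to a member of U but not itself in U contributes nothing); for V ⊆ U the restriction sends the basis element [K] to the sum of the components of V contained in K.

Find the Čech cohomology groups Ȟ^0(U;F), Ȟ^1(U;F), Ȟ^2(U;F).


intersection data:
  A1={{d},{f},{g},{a,g},{f,g}} A2={{a},{f},{g},{a,g},{f,g}} A3={{b},{d},{e},{f},{c,e},{f,g}} A4={{c},{f},{g},{a,g},{c,e},{f,g}}
  A12={{f},{g},{a,g},{f,g}} A13={{d},{f},{f,g}} A14={{f},{g},{a,g},{f,g}} A23={{f},{f,g}} A24={{f},{g},{a,g},{f,g}} A34={{f},{c,e},{f,g}}
  A123={{f},{f,g}} A124={{f},{g},{a,g},{f,g}} A134={{f},{f,g}} A234={{f},{f,g}}
  A1234={{f},{f,g}}
components per intersection:
  A1: {{d}} {{f},{g},{a,g},{f,g}}
  A2: {{a},{f},{g},{a,g},{f,g}}
  A3: {{b}} {{d}} {{e},{c,e}} {{f},{f,g}}
  A4: {{c},{c,e}} {{f},{g},{a,g},{f,g}}
  A12: {{f},{g},{a,g},{f,g}}
  A13: {{d}} {{f},{f,g}}
  A14: {{f},{g},{a,g},{f,g}}
  A23: {{f},{f,g}}
  A24: {{f},{g},{a,g},{f,g}}
  A34: {{f},{f,g}} {{c,e}}
  A123: {{f},{f,g}}
  A124: {{f},{g},{a,g},{f,g}}
  A134: {{f},{f,g}}
  A234: {{f},{f,g}}
  A1234: {{f},{f,g}}
C dims 9,8,4,1; δ0: rk 5, SNF 1^5; δ1: rk 3, SNF 1^3; δ2: rk 1, SNF 1^1
Ȟ^0 = (9 − 5) − 0 = 4, so Ȟ^0 ≅ Z^4
Ȟ^1 = (8 − 3) − 5 = 0, so Ȟ^1 ≅ 0
Ȟ^2 = (4 − 1) − 3 = 0, so Ȟ^2 ≅ 0

Ȟ^0 = Z^4, Ȟ^1 = 0, Ȟ^2 = 0


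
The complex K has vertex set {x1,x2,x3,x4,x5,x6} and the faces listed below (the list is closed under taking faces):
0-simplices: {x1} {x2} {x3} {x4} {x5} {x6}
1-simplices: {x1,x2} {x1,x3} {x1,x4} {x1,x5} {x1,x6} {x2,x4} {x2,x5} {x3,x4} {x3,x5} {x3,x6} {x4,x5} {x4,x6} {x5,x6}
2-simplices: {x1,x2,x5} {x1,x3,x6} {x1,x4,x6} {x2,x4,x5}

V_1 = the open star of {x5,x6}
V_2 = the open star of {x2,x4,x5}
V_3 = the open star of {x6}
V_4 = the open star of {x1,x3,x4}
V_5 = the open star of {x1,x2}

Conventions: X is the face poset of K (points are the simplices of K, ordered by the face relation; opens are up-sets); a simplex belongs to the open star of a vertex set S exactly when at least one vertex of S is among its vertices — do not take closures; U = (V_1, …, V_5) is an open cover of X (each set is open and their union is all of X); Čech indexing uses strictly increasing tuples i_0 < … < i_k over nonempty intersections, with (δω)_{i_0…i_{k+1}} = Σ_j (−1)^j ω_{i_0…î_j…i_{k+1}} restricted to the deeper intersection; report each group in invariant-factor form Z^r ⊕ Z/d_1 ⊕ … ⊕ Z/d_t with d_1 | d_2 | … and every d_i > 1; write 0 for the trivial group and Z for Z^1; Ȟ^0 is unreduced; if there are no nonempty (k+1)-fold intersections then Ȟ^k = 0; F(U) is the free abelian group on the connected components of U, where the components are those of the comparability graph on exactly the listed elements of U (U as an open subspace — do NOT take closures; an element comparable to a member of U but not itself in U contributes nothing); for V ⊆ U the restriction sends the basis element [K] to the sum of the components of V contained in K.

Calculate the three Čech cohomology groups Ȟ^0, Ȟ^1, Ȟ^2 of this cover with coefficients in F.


Ȟ^0 ≅ Z, Ȟ^1 ≅ Z^3 and Ȟ^2 ≅ 0

nerve simplices:
  V1={{x5},{x6},{x1,x5},{x1,x6},{x2,x5},{x3,x5},{x3,x6},{x4,x5},{x4,x6},{x5,x6},{x1,x2,x5},{x1,x3,x6},{x1,x4,x6},{x2,x4,x5}} V2={{x2},{x4},{x5},{x1,x2},{x1,x4},{x1,x5},{x2,x4},{x2,x5},{x3,x4},{x3,x5},{x4,x5},{x4,x6},{x5,x6},{x1,x2,x5},{x1,x4,x6},{x2,x4,x5}} V3={{x6},{x1,x6},{x3,x6},{x4,x6},{x5,x6},{x1,x3,x6},{x1,x4,x6}} V4={{x1},{x3},{x4},{x1,x2},{x1,x3},{x1,x4},{x1,x5},{x1,x6},{x2,x4},{x3,x4},{x3,x5},{x3,x6},{x4,x5},{x4,x6},{x1,x2,x5},{x1,x3,x6},{x1,x4,x6},{x2,x4,x5}} V5={{x1},{x2},{x1,x2},{x1,x3},{x1,x4},{x1,x5},{x1,x6},{x2,x4},{x2,x5},{x1,x2,x5},{x1,x3,x6},{x1,x4,x6},{x2,x4,x5}}
  V12={{x5},{x1,x5},{x2,x5},{x3,x5},{x4,x5},{x4,x6},{x5,x6},{x1,x2,x5},{x1,x4,x6},{x2,x4,x5}} V13={{x6},{x1,x6},{x3,x6},{x4,x6},{x5,x6},{x1,x3,x6},{x1,x4,x6}} V14={{x1,x5},{x1,x6},{x3,x5},{x3,x6},{x4,x5},{x4,x6},{x1,x2,x5},{x1,x3,x6},{x1,x4,x6},{x2,x4,x5}} V15={{x1,x5},{x1,x6},{x2,x5},{x1,x2,x5},{x1,x3,x6},{x1,x4,x6},{x2,x4,x5}} V23={{x4,x6},{x5,x6},{x1,x4,x6}} V24={{x4},{x1,x2},{x1,x4},{x1,x5},{x2,x4},{x3,x4},{x3,x5},{x4,x5},{x4,x6},{x1,x2,x5},{x1,x4,x6},{x2,x4,x5}} V25={{x2},{x1,x2},{x1,x4},{x1,x5},{x2,x4},{x2,x5},{x1,x2,x5},{x1,x4,x6},{x2,x4,x5}} V34={{x1,x6},{x3,x6},{x4,x6},{x1,x3,x6},{x1,x4,x6}} V35={{x1,x6},{x1,x3,x6},{x1,x4,x6}} V45={{x1},{x1,x2},{x1,x3},{x1,x4},{x1,x5},{x1,x6},{x2,x4},{x1,x2,x5},{x1,x3,x6},{x1,x4,x6},{x2,x4,x5}}
  V123={{x4,x6},{x5,x6},{x1,x4,x6}} V124={{x1,x5},{x3,x5},{x4,x5},{x4,x6},{x1,x2,x5},{x1,x4,x6},{x2,x4,x5}} V125={{x1,x5},{x2,x5},{x1,x2,x5},{x1,x4,x6},{x2,x4,x5}} V134={{x1,x6},{x3,x6},{x4,x6},{x1,x3,x6},{x1,x4,x6}} V135={{x1,x6},{x1,x3,x6},{x1,x4,x6}} V145={{x1,x5},{x1,x6},{x1,x2,x5},{x1,x3,x6},{x1,x4,x6},{x2,x4,x5}} V234={{x4,x6},{x1,x4,x6}} V235={{x1,x4,x6}} V245={{x1,x2},{x1,x4},{x1,x5},{x2,x4},{x1,x2,x5},{x1,x4,x6},{x2,x4,x5}} V345={{x1,x6},{x1,x3,x6},{x1,x4,x6}}
  V1234={{x4,x6},{x1,x4,x6}} V1235={{x1,x4,x6}} V1245={{x1,x5},{x1,x2,x5},{x1,x4,x6},{x2,x4,x5}} V1345={{x1,x6},{x1,x3,x6},{x1,x4,x6}} V2345={{x1,x4,x6}}
  V12345={{x1,x4,x6}}
components per intersection:
  V1: {{x5},{x6},{x1,x5},{x1,x6},{x2,x5},{x3,x5},{x3,x6},{x4,x5},{x4,x6},{x5,x6},{x1,x2,x5},{x1,x3,x6},{x1,x4,x6},{x2,x4,x5}}
  V2: {{x2},{x4},{x5},{x1,x2},{x1,x4},{x1,x5},{x2,x4},{x2,x5},{x3,x4},{x3,x5},{x4,x5},{x4,x6},{x5,x6},{x1,x2,x5},{x1,x4,x6},{x2,x4,x5}}
  V3: {{x6},{x1,x6},{x3,x6},{x4,x6},{x5,x6},{x1,x3,x6},{x1,x4,x6}}
  V4: {{x1},{x3},{x4},{x1,x2},{x1,x3},{x1,x4},{x1,x5},{x1,x6},{x2,x4},{x3,x4},{x3,x5},{x3,x6},{x4,x5},{x4,x6},{x1,x2,x5},{x1,x3,x6},{x1,x4,x6},{x2,x4,x5}}
  V5: {{x1},{x2},{x1,x2},{x1,x3},{x1,x4},{x1,x5},{x1,x6},{x2,x4},{x2,x5},{x1,x2,x5},{x1,x3,x6},{x1,x4,x6},{x2,x4,x5}}
  V12: {{x5},{x1,x5},{x2,x5},{x3,x5},{x4,x5},{x5,x6},{x1,x2,x5},{x2,x4,x5}} {{x4,x6},{x1,x4,x6}}
  V13: {{x6},{x1,x6},{x3,x6},{x4,x6},{x5,x6},{x1,x3,x6},{x1,x4,x6}}
  V14: {{x1,x5},{x1,x2,x5}} {{x1,x6},{x3,x6},{x4,x6},{x1,x3,x6},{x1,x4,x6}} {{x3,x5}} {{x4,x5},{x2,x4,x5}}
  V15: {{x1,x5},{x2,x5},{x1,x2,x5},{x2,x4,x5}} {{x1,x6},{x1,x3,x6},{x1,x4,x6}}
  V23: {{x4,x6},{x1,x4,x6}} {{x5,x6}}
  V24: {{x4},{x1,x4},{x2,x4},{x3,x4},{x4,x5},{x4,x6},{x1,x4,x6},{x2,x4,x5}} {{x1,x2},{x1,x5},{x1,x2,x5}} {{x3,x5}}
  V25: {{x2},{x1,x2},{x1,x5},{x2,x4},{x2,x5},{x1,x2,x5},{x2,x4,x5}} {{x1,x4},{x1,x4,x6}}
  V34: {{x1,x6},{x3,x6},{x4,x6},{x1,x3,x6},{x1,x4,x6}}
  V35: {{x1,x6},{x1,x3,x6},{x1,x4,x6}}
  V45: {{x1},{x1,x2},{x1,x3},{x1,x4},{x1,x5},{x1,x6},{x1,x2,x5},{x1,x3,x6},{x1,x4,x6}} {{x2,x4},{x2,x4,x5}}
  V123: {{x4,x6},{x1,x4,x6}} {{x5,x6}}
  V124: {{x1,x5},{x1,x2,x5}} {{x3,x5}} {{x4,x5},{x2,x4,x5}} {{x4,x6},{x1,x4,x6}}
  V125: {{x1,x5},{x2,x5},{x1,x2,x5},{x2,x4,x5}} {{x1,x4,x6}}
  V134: {{x1,x6},{x3,x6},{x4,x6},{x1,x3,x6},{x1,x4,x6}}
  V135: {{x1,x6},{x1,x3,x6},{x1,x4,x6}}
  V145: {{x1,x5},{x1,x2,x5}} {{x1,x6},{x1,x3,x6},{x1,x4,x6}} {{x2,x4,x5}}
  V234: {{x4,x6},{x1,x4,x6}}
  V235: {{x1,x4,x6}}
  V245: {{x1,x2},{x1,x5},{x1,x2,x5}} {{x1,x4},{x1,x4,x6}} {{x2,x4},{x2,x4,x5}}
  V345: {{x1,x6},{x1,x3,x6},{x1,x4,x6}}
  V1234: {{x4,x6},{x1,x4,x6}}
  V1235: {{x1,x4,x6}}
  V1245: {{x1,x5},{x1,x2,x5}} {{x1,x4,x6}} {{x2,x4,x5}}
  V1345: {{x1,x6},{x1,x3,x6},{x1,x4,x6}}
  V2345: {{x1,x4,x6}}
  V12345: {{x1,x4,x6}}
C dims 5,20,19,7; δ0: rk 4, SNF 1^4; δ1: rk 13, SNF 1^13; δ2: rk 6, SNF 1^6
degree 0: 5−4−0 = 1 → Ȟ^0 ≅ Z
degree 1: 20−13−4 = 3 → Ȟ^1 ≅ Z^3
degree 2: 19−6−13 = 0 → Ȟ^2 ≅ 0
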